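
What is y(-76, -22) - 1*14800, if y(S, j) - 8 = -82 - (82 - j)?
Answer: -14978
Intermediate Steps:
y(S, j) = -156 + j (y(S, j) = 8 + (-82 - (82 - j)) = 8 + (-82 + (-82 + j)) = 8 + (-164 + j) = -156 + j)
y(-76, -22) - 1*14800 = (-156 - 22) - 1*14800 = -178 - 14800 = -14978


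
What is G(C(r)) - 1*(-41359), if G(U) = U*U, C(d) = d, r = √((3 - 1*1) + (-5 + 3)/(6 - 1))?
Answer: 206803/5 ≈ 41361.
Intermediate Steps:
r = 2*√10/5 (r = √((3 - 1) - 2/5) = √(2 - 2*⅕) = √(2 - ⅖) = √(8/5) = 2*√10/5 ≈ 1.2649)
G(U) = U²
G(C(r)) - 1*(-41359) = (2*√10/5)² - 1*(-41359) = 8/5 + 41359 = 206803/5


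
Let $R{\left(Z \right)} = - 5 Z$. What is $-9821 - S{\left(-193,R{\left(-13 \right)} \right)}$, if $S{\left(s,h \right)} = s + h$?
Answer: $-9693$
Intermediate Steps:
$S{\left(s,h \right)} = h + s$
$-9821 - S{\left(-193,R{\left(-13 \right)} \right)} = -9821 - \left(\left(-5\right) \left(-13\right) - 193\right) = -9821 - \left(65 - 193\right) = -9821 - -128 = -9821 + 128 = -9693$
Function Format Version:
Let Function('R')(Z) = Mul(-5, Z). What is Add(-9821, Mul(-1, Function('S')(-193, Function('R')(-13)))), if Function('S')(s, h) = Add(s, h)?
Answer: -9693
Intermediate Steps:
Function('S')(s, h) = Add(h, s)
Add(-9821, Mul(-1, Function('S')(-193, Function('R')(-13)))) = Add(-9821, Mul(-1, Add(Mul(-5, -13), -193))) = Add(-9821, Mul(-1, Add(65, -193))) = Add(-9821, Mul(-1, -128)) = Add(-9821, 128) = -9693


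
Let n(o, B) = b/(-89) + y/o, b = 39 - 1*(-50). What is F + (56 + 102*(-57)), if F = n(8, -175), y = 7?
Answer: -46065/8 ≈ -5758.1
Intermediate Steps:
b = 89 (b = 39 + 50 = 89)
n(o, B) = -1 + 7/o (n(o, B) = 89/(-89) + 7/o = 89*(-1/89) + 7/o = -1 + 7/o)
F = -⅛ (F = (7 - 1*8)/8 = (7 - 8)/8 = (⅛)*(-1) = -⅛ ≈ -0.12500)
F + (56 + 102*(-57)) = -⅛ + (56 + 102*(-57)) = -⅛ + (56 - 5814) = -⅛ - 5758 = -46065/8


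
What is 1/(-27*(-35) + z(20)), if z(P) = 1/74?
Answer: 74/69931 ≈ 0.0010582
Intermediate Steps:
z(P) = 1/74
1/(-27*(-35) + z(20)) = 1/(-27*(-35) + 1/74) = 1/(945 + 1/74) = 1/(69931/74) = 74/69931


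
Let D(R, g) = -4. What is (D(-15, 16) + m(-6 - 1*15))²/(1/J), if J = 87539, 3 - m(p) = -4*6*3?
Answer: 441284099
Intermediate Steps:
m(p) = 75 (m(p) = 3 - (-4*6)*3 = 3 - (-24)*3 = 3 - 1*(-72) = 3 + 72 = 75)
(D(-15, 16) + m(-6 - 1*15))²/(1/J) = (-4 + 75)²/(1/87539) = 71²/(1/87539) = 5041*87539 = 441284099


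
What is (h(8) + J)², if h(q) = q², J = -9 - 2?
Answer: 2809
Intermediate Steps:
J = -11
(h(8) + J)² = (8² - 11)² = (64 - 11)² = 53² = 2809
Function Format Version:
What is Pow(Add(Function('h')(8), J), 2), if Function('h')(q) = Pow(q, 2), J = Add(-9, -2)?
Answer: 2809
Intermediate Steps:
J = -11
Pow(Add(Function('h')(8), J), 2) = Pow(Add(Pow(8, 2), -11), 2) = Pow(Add(64, -11), 2) = Pow(53, 2) = 2809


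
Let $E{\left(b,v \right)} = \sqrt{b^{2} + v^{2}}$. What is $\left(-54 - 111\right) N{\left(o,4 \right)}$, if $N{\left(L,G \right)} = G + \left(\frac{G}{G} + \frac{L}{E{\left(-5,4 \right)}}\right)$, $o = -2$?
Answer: $-825 + \frac{330 \sqrt{41}}{41} \approx -773.46$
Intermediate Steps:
$N{\left(L,G \right)} = 1 + G + \frac{L \sqrt{41}}{41}$ ($N{\left(L,G \right)} = G + \left(\frac{G}{G} + \frac{L}{\sqrt{\left(-5\right)^{2} + 4^{2}}}\right) = G + \left(1 + \frac{L}{\sqrt{25 + 16}}\right) = G + \left(1 + \frac{L}{\sqrt{41}}\right) = G + \left(1 + L \frac{\sqrt{41}}{41}\right) = G + \left(1 + \frac{L \sqrt{41}}{41}\right) = 1 + G + \frac{L \sqrt{41}}{41}$)
$\left(-54 - 111\right) N{\left(o,4 \right)} = \left(-54 - 111\right) \left(1 + 4 + \frac{1}{41} \left(-2\right) \sqrt{41}\right) = - 165 \left(1 + 4 - \frac{2 \sqrt{41}}{41}\right) = - 165 \left(5 - \frac{2 \sqrt{41}}{41}\right) = -825 + \frac{330 \sqrt{41}}{41}$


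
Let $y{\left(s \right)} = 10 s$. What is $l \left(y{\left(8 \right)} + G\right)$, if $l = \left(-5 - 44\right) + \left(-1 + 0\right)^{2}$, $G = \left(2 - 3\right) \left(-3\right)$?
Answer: $-3984$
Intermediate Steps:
$G = 3$ ($G = \left(-1\right) \left(-3\right) = 3$)
$l = -48$ ($l = -49 + \left(-1\right)^{2} = -49 + 1 = -48$)
$l \left(y{\left(8 \right)} + G\right) = - 48 \left(10 \cdot 8 + 3\right) = - 48 \left(80 + 3\right) = \left(-48\right) 83 = -3984$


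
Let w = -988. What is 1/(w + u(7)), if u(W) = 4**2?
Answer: -1/972 ≈ -0.0010288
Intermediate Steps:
u(W) = 16
1/(w + u(7)) = 1/(-988 + 16) = 1/(-972) = -1/972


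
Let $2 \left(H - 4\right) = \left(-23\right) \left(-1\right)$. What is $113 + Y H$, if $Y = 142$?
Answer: $2314$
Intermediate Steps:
$H = \frac{31}{2}$ ($H = 4 + \frac{\left(-23\right) \left(-1\right)}{2} = 4 + \frac{1}{2} \cdot 23 = 4 + \frac{23}{2} = \frac{31}{2} \approx 15.5$)
$113 + Y H = 113 + 142 \cdot \frac{31}{2} = 113 + 2201 = 2314$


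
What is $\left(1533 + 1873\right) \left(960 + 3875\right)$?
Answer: $16468010$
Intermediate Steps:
$\left(1533 + 1873\right) \left(960 + 3875\right) = 3406 \cdot 4835 = 16468010$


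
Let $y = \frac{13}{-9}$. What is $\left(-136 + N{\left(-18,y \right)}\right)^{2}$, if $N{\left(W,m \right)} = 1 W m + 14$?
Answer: $9216$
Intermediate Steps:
$y = - \frac{13}{9}$ ($y = 13 \left(- \frac{1}{9}\right) = - \frac{13}{9} \approx -1.4444$)
$N{\left(W,m \right)} = 14 + W m$ ($N{\left(W,m \right)} = W m + 14 = 14 + W m$)
$\left(-136 + N{\left(-18,y \right)}\right)^{2} = \left(-136 + \left(14 - -26\right)\right)^{2} = \left(-136 + \left(14 + 26\right)\right)^{2} = \left(-136 + 40\right)^{2} = \left(-96\right)^{2} = 9216$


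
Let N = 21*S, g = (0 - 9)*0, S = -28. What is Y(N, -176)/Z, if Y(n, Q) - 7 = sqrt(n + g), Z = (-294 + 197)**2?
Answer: 7/9409 + 14*I*sqrt(3)/9409 ≈ 0.00074397 + 0.0025772*I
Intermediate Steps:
g = 0 (g = -9*0 = 0)
N = -588 (N = 21*(-28) = -588)
Z = 9409 (Z = (-97)**2 = 9409)
Y(n, Q) = 7 + sqrt(n) (Y(n, Q) = 7 + sqrt(n + 0) = 7 + sqrt(n))
Y(N, -176)/Z = (7 + sqrt(-588))/9409 = (7 + 14*I*sqrt(3))*(1/9409) = 7/9409 + 14*I*sqrt(3)/9409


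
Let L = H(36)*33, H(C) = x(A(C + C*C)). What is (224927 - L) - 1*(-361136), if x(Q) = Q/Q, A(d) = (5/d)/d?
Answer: 586030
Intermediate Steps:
A(d) = 5/d²
x(Q) = 1
H(C) = 1
L = 33 (L = 1*33 = 33)
(224927 - L) - 1*(-361136) = (224927 - 1*33) - 1*(-361136) = (224927 - 33) + 361136 = 224894 + 361136 = 586030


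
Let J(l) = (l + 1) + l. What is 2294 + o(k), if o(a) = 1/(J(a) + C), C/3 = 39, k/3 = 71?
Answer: 1247937/544 ≈ 2294.0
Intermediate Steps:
k = 213 (k = 3*71 = 213)
C = 117 (C = 3*39 = 117)
J(l) = 1 + 2*l (J(l) = (1 + l) + l = 1 + 2*l)
o(a) = 1/(118 + 2*a) (o(a) = 1/((1 + 2*a) + 117) = 1/(118 + 2*a))
2294 + o(k) = 2294 + 1/(2*(59 + 213)) = 2294 + (½)/272 = 2294 + (½)*(1/272) = 2294 + 1/544 = 1247937/544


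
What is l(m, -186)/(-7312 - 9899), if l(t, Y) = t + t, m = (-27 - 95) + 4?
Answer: 236/17211 ≈ 0.013712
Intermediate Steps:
m = -118 (m = -122 + 4 = -118)
l(t, Y) = 2*t
l(m, -186)/(-7312 - 9899) = (2*(-118))/(-7312 - 9899) = -236/(-17211) = -236*(-1/17211) = 236/17211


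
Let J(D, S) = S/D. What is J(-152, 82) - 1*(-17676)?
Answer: 1343335/76 ≈ 17675.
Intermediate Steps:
J(-152, 82) - 1*(-17676) = 82/(-152) - 1*(-17676) = 82*(-1/152) + 17676 = -41/76 + 17676 = 1343335/76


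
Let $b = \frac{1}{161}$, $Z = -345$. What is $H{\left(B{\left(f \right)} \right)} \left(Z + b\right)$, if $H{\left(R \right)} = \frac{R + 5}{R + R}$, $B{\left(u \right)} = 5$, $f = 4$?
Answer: $- \frac{55544}{161} \approx -344.99$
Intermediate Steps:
$H{\left(R \right)} = \frac{5 + R}{2 R}$
$b = \frac{1}{161} \approx 0.0062112$
$H{\left(B{\left(f \right)} \right)} \left(Z + b\right) = \frac{5 + 5}{2 \cdot 5} \left(-345 + \frac{1}{161}\right) = \frac{1}{2} \cdot \frac{1}{5} \cdot 10 \left(- \frac{55544}{161}\right) = 1 \left(- \frac{55544}{161}\right) = - \frac{55544}{161}$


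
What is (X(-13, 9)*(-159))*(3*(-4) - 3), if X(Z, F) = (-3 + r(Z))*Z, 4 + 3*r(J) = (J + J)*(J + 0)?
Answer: -3358875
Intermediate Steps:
r(J) = -4/3 + 2*J**2/3 (r(J) = -4/3 + ((J + J)*(J + 0))/3 = -4/3 + ((2*J)*J)/3 = -4/3 + (2*J**2)/3 = -4/3 + 2*J**2/3)
X(Z, F) = Z*(-13/3 + 2*Z**2/3) (X(Z, F) = (-3 + (-4/3 + 2*Z**2/3))*Z = (-13/3 + 2*Z**2/3)*Z = Z*(-13/3 + 2*Z**2/3))
(X(-13, 9)*(-159))*(3*(-4) - 3) = (((1/3)*(-13)*(-13 + 2*(-13)**2))*(-159))*(3*(-4) - 3) = (((1/3)*(-13)*(-13 + 2*169))*(-159))*(-12 - 3) = (((1/3)*(-13)*(-13 + 338))*(-159))*(-15) = (((1/3)*(-13)*325)*(-159))*(-15) = -4225/3*(-159)*(-15) = 223925*(-15) = -3358875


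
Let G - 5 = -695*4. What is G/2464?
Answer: -2775/2464 ≈ -1.1262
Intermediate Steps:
G = -2775 (G = 5 - 695*4 = 5 - 2780 = -2775)
G/2464 = -2775/2464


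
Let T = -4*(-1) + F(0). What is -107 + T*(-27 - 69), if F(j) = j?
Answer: -491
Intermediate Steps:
T = 4 (T = -4*(-1) + 0 = 4 + 0 = 4)
-107 + T*(-27 - 69) = -107 + 4*(-27 - 69) = -107 + 4*(-96) = -107 - 384 = -491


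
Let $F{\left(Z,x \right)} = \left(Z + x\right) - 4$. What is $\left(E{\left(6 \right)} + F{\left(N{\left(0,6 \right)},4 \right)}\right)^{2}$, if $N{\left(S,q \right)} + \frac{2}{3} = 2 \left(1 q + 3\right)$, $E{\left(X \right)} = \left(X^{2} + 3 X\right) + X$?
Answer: $\frac{53824}{9} \approx 5980.4$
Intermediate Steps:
$E{\left(X \right)} = X^{2} + 4 X$
$N{\left(S,q \right)} = \frac{16}{3} + 2 q$ ($N{\left(S,q \right)} = - \frac{2}{3} + 2 \left(1 q + 3\right) = - \frac{2}{3} + 2 \left(q + 3\right) = - \frac{2}{3} + 2 \left(3 + q\right) = - \frac{2}{3} + \left(6 + 2 q\right) = \frac{16}{3} + 2 q$)
$F{\left(Z,x \right)} = -4 + Z + x$
$\left(E{\left(6 \right)} + F{\left(N{\left(0,6 \right)},4 \right)}\right)^{2} = \left(6 \left(4 + 6\right) + \left(-4 + \left(\frac{16}{3} + 2 \cdot 6\right) + 4\right)\right)^{2} = \left(6 \cdot 10 + \left(-4 + \left(\frac{16}{3} + 12\right) + 4\right)\right)^{2} = \left(60 + \left(-4 + \frac{52}{3} + 4\right)\right)^{2} = \left(60 + \frac{52}{3}\right)^{2} = \left(\frac{232}{3}\right)^{2} = \frac{53824}{9}$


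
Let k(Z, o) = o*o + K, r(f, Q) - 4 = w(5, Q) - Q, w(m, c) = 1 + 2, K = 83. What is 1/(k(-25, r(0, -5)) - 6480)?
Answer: -1/6253 ≈ -0.00015992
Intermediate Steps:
w(m, c) = 3
r(f, Q) = 7 - Q (r(f, Q) = 4 + (3 - Q) = 7 - Q)
k(Z, o) = 83 + o² (k(Z, o) = o*o + 83 = o² + 83 = 83 + o²)
1/(k(-25, r(0, -5)) - 6480) = 1/((83 + (7 - 1*(-5))²) - 6480) = 1/((83 + (7 + 5)²) - 6480) = 1/((83 + 12²) - 6480) = 1/((83 + 144) - 6480) = 1/(227 - 6480) = 1/(-6253) = -1/6253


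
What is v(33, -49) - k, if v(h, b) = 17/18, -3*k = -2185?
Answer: -13093/18 ≈ -727.39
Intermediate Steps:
k = 2185/3 (k = -⅓*(-2185) = 2185/3 ≈ 728.33)
v(h, b) = 17/18 (v(h, b) = 17*(1/18) = 17/18)
v(33, -49) - k = 17/18 - 1*2185/3 = 17/18 - 2185/3 = -13093/18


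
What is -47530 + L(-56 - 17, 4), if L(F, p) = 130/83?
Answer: -3944860/83 ≈ -47528.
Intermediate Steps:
L(F, p) = 130/83 (L(F, p) = 130*(1/83) = 130/83)
-47530 + L(-56 - 17, 4) = -47530 + 130/83 = -3944860/83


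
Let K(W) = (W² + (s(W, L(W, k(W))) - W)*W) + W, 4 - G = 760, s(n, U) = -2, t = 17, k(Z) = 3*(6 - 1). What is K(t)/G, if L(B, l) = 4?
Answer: 17/756 ≈ 0.022487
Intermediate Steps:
k(Z) = 15 (k(Z) = 3*5 = 15)
G = -756 (G = 4 - 1*760 = 4 - 760 = -756)
K(W) = W + W² + W*(-2 - W) (K(W) = (W² + (-2 - W)*W) + W = (W² + W*(-2 - W)) + W = W + W² + W*(-2 - W))
K(t)/G = -1*17/(-756) = -17*(-1/756) = 17/756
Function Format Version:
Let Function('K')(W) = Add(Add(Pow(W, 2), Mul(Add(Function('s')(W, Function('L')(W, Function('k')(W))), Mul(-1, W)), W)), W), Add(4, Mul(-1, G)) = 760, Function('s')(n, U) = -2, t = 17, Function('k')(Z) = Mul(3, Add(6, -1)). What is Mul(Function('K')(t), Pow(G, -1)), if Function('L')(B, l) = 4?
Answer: Rational(17, 756) ≈ 0.022487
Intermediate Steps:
Function('k')(Z) = 15 (Function('k')(Z) = Mul(3, 5) = 15)
G = -756 (G = Add(4, Mul(-1, 760)) = Add(4, -760) = -756)
Function('K')(W) = Add(W, Pow(W, 2), Mul(W, Add(-2, Mul(-1, W)))) (Function('K')(W) = Add(Add(Pow(W, 2), Mul(Add(-2, Mul(-1, W)), W)), W) = Add(Add(Pow(W, 2), Mul(W, Add(-2, Mul(-1, W)))), W) = Add(W, Pow(W, 2), Mul(W, Add(-2, Mul(-1, W)))))
Mul(Function('K')(t), Pow(G, -1)) = Mul(Mul(-1, 17), Pow(-756, -1)) = Mul(-17, Rational(-1, 756)) = Rational(17, 756)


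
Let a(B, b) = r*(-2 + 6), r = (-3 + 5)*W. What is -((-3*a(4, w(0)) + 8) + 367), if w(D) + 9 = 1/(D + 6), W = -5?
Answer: -495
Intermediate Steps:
r = -10 (r = (-3 + 5)*(-5) = 2*(-5) = -10)
w(D) = -9 + 1/(6 + D) (w(D) = -9 + 1/(D + 6) = -9 + 1/(6 + D))
a(B, b) = -40 (a(B, b) = -10*(-2 + 6) = -10*4 = -40)
-((-3*a(4, w(0)) + 8) + 367) = -((-3*(-40) + 8) + 367) = -((120 + 8) + 367) = -(128 + 367) = -1*495 = -495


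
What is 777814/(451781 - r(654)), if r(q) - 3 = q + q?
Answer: 388907/225235 ≈ 1.7267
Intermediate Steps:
r(q) = 3 + 2*q (r(q) = 3 + (q + q) = 3 + 2*q)
777814/(451781 - r(654)) = 777814/(451781 - (3 + 2*654)) = 777814/(451781 - (3 + 1308)) = 777814/(451781 - 1*1311) = 777814/(451781 - 1311) = 777814/450470 = 777814*(1/450470) = 388907/225235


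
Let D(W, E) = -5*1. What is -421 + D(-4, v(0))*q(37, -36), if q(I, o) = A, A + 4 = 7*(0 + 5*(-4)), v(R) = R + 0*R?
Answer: 299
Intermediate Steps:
v(R) = R (v(R) = R + 0 = R)
A = -144 (A = -4 + 7*(0 + 5*(-4)) = -4 + 7*(0 - 20) = -4 + 7*(-20) = -4 - 140 = -144)
q(I, o) = -144
D(W, E) = -5
-421 + D(-4, v(0))*q(37, -36) = -421 - 5*(-144) = -421 + 720 = 299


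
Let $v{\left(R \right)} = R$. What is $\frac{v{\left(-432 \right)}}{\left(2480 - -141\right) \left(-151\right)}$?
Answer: $\frac{432}{395771} \approx 0.0010915$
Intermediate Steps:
$\frac{v{\left(-432 \right)}}{\left(2480 - -141\right) \left(-151\right)} = - \frac{432}{\left(2480 - -141\right) \left(-151\right)} = - \frac{432}{\left(2480 + 141\right) \left(-151\right)} = - \frac{432}{2621 \left(-151\right)} = - \frac{432}{-395771} = \left(-432\right) \left(- \frac{1}{395771}\right) = \frac{432}{395771}$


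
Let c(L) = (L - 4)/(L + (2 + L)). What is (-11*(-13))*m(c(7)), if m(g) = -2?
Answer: -286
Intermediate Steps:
c(L) = (-4 + L)/(2 + 2*L)
(-11*(-13))*m(c(7)) = -11*(-13)*(-2) = 143*(-2) = -286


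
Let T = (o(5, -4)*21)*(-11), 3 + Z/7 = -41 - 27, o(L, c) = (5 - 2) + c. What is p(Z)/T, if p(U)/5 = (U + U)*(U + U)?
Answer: 705740/33 ≈ 21386.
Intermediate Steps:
o(L, c) = 3 + c
Z = -497 (Z = -21 + 7*(-41 - 27) = -21 + 7*(-68) = -21 - 476 = -497)
p(U) = 20*U² (p(U) = 5*((U + U)*(U + U)) = 5*((2*U)*(2*U)) = 5*(4*U²) = 20*U²)
T = 231 (T = ((3 - 4)*21)*(-11) = -1*21*(-11) = -21*(-11) = 231)
p(Z)/T = (20*(-497)²)/231 = (20*247009)*(1/231) = 4940180*(1/231) = 705740/33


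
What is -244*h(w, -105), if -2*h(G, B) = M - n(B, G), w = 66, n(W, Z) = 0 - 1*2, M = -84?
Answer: -10004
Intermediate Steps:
n(W, Z) = -2 (n(W, Z) = 0 - 2 = -2)
h(G, B) = 41 (h(G, B) = -(-84 - 1*(-2))/2 = -(-84 + 2)/2 = -½*(-82) = 41)
-244*h(w, -105) = -244*41 = -10004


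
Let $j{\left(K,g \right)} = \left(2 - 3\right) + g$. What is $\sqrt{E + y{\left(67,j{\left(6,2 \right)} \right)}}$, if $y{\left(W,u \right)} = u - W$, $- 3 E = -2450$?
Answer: $\frac{2 \sqrt{1689}}{3} \approx 27.398$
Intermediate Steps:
$E = \frac{2450}{3}$ ($E = \left(- \frac{1}{3}\right) \left(-2450\right) = \frac{2450}{3} \approx 816.67$)
$j{\left(K,g \right)} = -1 + g$
$\sqrt{E + y{\left(67,j{\left(6,2 \right)} \right)}} = \sqrt{\frac{2450}{3} + \left(\left(-1 + 2\right) - 67\right)} = \sqrt{\frac{2450}{3} + \left(1 - 67\right)} = \sqrt{\frac{2450}{3} - 66} = \sqrt{\frac{2252}{3}} = \frac{2 \sqrt{1689}}{3}$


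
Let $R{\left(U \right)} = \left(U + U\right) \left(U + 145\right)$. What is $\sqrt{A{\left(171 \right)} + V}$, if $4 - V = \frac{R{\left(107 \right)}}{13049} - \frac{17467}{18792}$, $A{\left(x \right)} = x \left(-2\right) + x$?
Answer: $\frac{i \sqrt{31588083739138418}}{13623156} \approx 13.046 i$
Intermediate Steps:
$A{\left(x \right)} = - x$ ($A{\left(x \right)} = - 2 x + x = - x$)
$R{\left(U \right)} = 2 U \left(145 + U\right)$
$V = \frac{195379139}{245216808}$ ($V = 4 - \left(\frac{2 \cdot 107 \left(145 + 107\right)}{13049} - \frac{17467}{18792}\right) = 4 - \left(2 \cdot 107 \cdot 252 \cdot \frac{1}{13049} - \frac{17467}{18792}\right) = 4 - \left(53928 \cdot \frac{1}{13049} - \frac{17467}{18792}\right) = 4 - \left(\frac{53928}{13049} - \frac{17467}{18792}\right) = 4 - \frac{785488093}{245216808} = \frac{195379139}{245216808} \approx 0.79676$)
$\sqrt{A{\left(171 \right)} + V} = \sqrt{\left(-1\right) 171 + \frac{195379139}{245216808}} = \sqrt{-171 + \frac{195379139}{245216808}} = \sqrt{- \frac{41736695029}{245216808}} = \frac{i \sqrt{31588083739138418}}{13623156}$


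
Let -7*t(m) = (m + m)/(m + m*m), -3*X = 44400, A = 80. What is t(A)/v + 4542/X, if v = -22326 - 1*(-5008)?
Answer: -11149814563/36331432200 ≈ -0.30689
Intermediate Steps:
X = -14800 (X = -⅓*44400 = -14800)
t(m) = -2*m/(7*(m + m²)) (t(m) = -(m + m)/(7*(m + m*m)) = -2*m/(7*(m + m²)))
v = -17318 (v = -22326 + 5008 = -17318)
t(A)/v + 4542/X = -2/(7 + 7*80)/(-17318) + 4542/(-14800) = -2/(7 + 560)*(-1/17318) + 4542*(-1/14800) = -2/567*(-1/17318) - 2271/7400 = 1/4909653 - 2271/7400 = -11149814563/36331432200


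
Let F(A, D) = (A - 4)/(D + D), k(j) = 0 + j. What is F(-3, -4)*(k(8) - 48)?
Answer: -35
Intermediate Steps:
k(j) = j
F(A, D) = (-4 + A)/(2*D) (F(A, D) = (-4 + A)/((2*D)) = (-4 + A)*(1/(2*D)) = (-4 + A)/(2*D))
F(-3, -4)*(k(8) - 48) = ((1/2)*(-4 - 3)/(-4))*(8 - 48) = ((1/2)*(-1/4)*(-7))*(-40) = (7/8)*(-40) = -35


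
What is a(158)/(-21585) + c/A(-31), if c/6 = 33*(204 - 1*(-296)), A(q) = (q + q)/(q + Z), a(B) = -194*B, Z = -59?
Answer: 96162125212/669135 ≈ 1.4371e+5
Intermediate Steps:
A(q) = 2*q/(-59 + q) (A(q) = (q + q)/(q - 59) = (2*q)/(-59 + q) = 2*q/(-59 + q))
c = 99000 (c = 6*(33*(204 - 1*(-296))) = 6*(33*(204 + 296)) = 6*(33*500) = 6*16500 = 99000)
a(158)/(-21585) + c/A(-31) = -194*158/(-21585) + 99000/((2*(-31)/(-59 - 31))) = -30652*(-1/21585) + 99000/((2*(-31)/(-90))) = 30652/21585 + 99000/((2*(-31)*(-1/90))) = 30652/21585 + 99000/(31/45) = 30652/21585 + 99000*(45/31) = 30652/21585 + 4455000/31 = 96162125212/669135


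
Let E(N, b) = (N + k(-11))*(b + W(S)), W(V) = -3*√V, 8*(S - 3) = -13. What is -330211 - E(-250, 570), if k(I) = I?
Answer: -181441 - 783*√22/4 ≈ -1.8236e+5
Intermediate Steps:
S = 11/8 (S = 3 + (⅛)*(-13) = 3 - 13/8 = 11/8 ≈ 1.3750)
E(N, b) = (-11 + N)*(b - 3*√22/4) (E(N, b) = (N - 11)*(b - 3*√22/4) = (-11 + N)*(b - 3*√22/4))
-330211 - E(-250, 570) = -330211 - (-11*570 + 33*√22/4 - 250*570 - ¾*(-250)*√22) = -330211 - (-6270 + 33*√22/4 - 142500 + 375*√22/2) = -330211 - (-148770 + 783*√22/4) = -330211 + (148770 - 783*√22/4) = -181441 - 783*√22/4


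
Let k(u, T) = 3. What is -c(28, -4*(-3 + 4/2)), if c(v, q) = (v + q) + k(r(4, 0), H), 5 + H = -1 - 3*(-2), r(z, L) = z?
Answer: -35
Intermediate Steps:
H = 0 (H = -5 + (-1 - 3*(-2)) = -5 + (-1 + 6) = -5 + 5 = 0)
c(v, q) = 3 + q + v (c(v, q) = (v + q) + 3 = (q + v) + 3 = 3 + q + v)
-c(28, -4*(-3 + 4/2)) = -(3 - 4*(-3 + 4/2) + 28) = -(3 - 4*(-3 + 4*(½)) + 28) = -(3 - 4*(-3 + 2) + 28) = -(3 - 4*(-1) + 28) = -(3 + 4 + 28) = -1*35 = -35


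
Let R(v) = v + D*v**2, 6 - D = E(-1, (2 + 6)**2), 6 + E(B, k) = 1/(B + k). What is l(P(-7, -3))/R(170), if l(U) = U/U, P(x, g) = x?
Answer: 63/21830210 ≈ 2.8859e-6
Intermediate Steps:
E(B, k) = -6 + 1/(B + k)
D = 755/63 (D = 6 - (1 - 6*(-1) - 6*(2 + 6)**2)/(-1 + (2 + 6)**2) = 6 - (1 + 6 - 6*8**2)/(-1 + 8**2) = 6 - (1 + 6 - 6*64)/(-1 + 64) = 6 - (1 + 6 - 384)/63 = 6 - (-377)/63 = 6 - 1*(-377/63) = 6 + 377/63 = 755/63 ≈ 11.984)
l(U) = 1
R(v) = v + 755*v**2/63
l(P(-7, -3))/R(170) = 1/((1/63)*170*(63 + 755*170)) = 1/((1/63)*170*(63 + 128350)) = 1/((1/63)*170*128413) = 1/(21830210/63) = 1*(63/21830210) = 63/21830210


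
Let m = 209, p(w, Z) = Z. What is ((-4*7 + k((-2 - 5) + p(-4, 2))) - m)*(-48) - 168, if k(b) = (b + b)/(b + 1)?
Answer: 11088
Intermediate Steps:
k(b) = 2*b/(1 + b) (k(b) = (2*b)/(1 + b) = 2*b/(1 + b))
((-4*7 + k((-2 - 5) + p(-4, 2))) - m)*(-48) - 168 = ((-4*7 + 2*((-2 - 5) + 2)/(1 + ((-2 - 5) + 2))) - 1*209)*(-48) - 168 = ((-28 + 2*(-7 + 2)/(1 + (-7 + 2))) - 209)*(-48) - 168 = ((-28 + 2*(-5)/(1 - 5)) - 209)*(-48) - 168 = ((-28 + 2*(-5)/(-4)) - 209)*(-48) - 168 = ((-28 + 2*(-5)*(-1/4)) - 209)*(-48) - 168 = ((-28 + 5/2) - 209)*(-48) - 168 = (-51/2 - 209)*(-48) - 168 = -469/2*(-48) - 168 = 11256 - 168 = 11088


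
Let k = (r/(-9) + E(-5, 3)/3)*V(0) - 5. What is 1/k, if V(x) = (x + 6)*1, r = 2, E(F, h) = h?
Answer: -3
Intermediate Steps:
V(x) = 6 + x (V(x) = (6 + x)*1 = 6 + x)
k = -⅓ (k = (2/(-9) + 3/3)*(6 + 0) - 5 = (2*(-⅑) + 3*(⅓))*6 - 5 = (-2/9 + 1)*6 - 5 = (7/9)*6 - 5 = 14/3 - 5 = -⅓ ≈ -0.33333)
1/k = 1/(-⅓) = -3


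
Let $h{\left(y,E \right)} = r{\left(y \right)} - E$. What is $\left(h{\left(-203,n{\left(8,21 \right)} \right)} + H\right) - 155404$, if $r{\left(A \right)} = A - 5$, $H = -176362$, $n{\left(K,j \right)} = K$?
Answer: $-331982$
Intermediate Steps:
$r{\left(A \right)} = -5 + A$
$h{\left(y,E \right)} = -5 + y - E$ ($h{\left(y,E \right)} = \left(-5 + y\right) - E = -5 + y - E$)
$\left(h{\left(-203,n{\left(8,21 \right)} \right)} + H\right) - 155404 = \left(\left(-5 - 203 - 8\right) - 176362\right) - 155404 = \left(-216 - 176362\right) - 155404 = -176578 - 155404 = -331982$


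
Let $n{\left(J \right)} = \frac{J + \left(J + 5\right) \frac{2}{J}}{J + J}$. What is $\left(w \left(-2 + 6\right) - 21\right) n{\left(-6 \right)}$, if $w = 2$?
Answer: $- \frac{221}{36} \approx -6.1389$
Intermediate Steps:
$n{\left(J \right)} = \frac{J + \frac{2 \left(5 + J\right)}{J}}{2 J}$ ($n{\left(J \right)} = \frac{J + \left(5 + J\right) \frac{2}{J}}{2 J} = \left(J + \frac{2 \left(5 + J\right)}{J}\right) \frac{1}{2 J} = \frac{J + \frac{2 \left(5 + J\right)}{J}}{2 J}$)
$\left(w \left(-2 + 6\right) - 21\right) n{\left(-6 \right)} = \left(2 \left(-2 + 6\right) - 21\right) \frac{5 - 6 + \frac{\left(-6\right)^{2}}{2}}{36} = \left(2 \cdot 4 - 21\right) \frac{5 - 6 + \frac{1}{2} \cdot 36}{36} = \left(8 - 21\right) \frac{5 - 6 + 18}{36} = - 13 \cdot \frac{1}{36} \cdot 17 = \left(-13\right) \frac{17}{36} = - \frac{221}{36}$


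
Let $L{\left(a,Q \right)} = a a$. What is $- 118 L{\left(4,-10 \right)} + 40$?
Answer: $-1848$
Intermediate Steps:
$L{\left(a,Q \right)} = a^{2}$
$- 118 L{\left(4,-10 \right)} + 40 = - 118 \cdot 4^{2} + 40 = \left(-118\right) 16 + 40 = -1888 + 40 = -1848$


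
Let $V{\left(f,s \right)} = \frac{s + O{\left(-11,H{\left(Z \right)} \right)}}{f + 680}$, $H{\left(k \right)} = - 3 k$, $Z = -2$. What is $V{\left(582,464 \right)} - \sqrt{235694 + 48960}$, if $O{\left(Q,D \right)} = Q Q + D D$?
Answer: $\frac{621}{1262} - \sqrt{284654} \approx -533.04$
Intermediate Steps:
$O{\left(Q,D \right)} = D^{2} + Q^{2}$ ($O{\left(Q,D \right)} = Q^{2} + D^{2} = D^{2} + Q^{2}$)
$V{\left(f,s \right)} = \frac{157 + s}{680 + f}$ ($V{\left(f,s \right)} = \frac{s + \left(\left(\left(-3\right) \left(-2\right)\right)^{2} + \left(-11\right)^{2}\right)}{f + 680} = \frac{s + \left(6^{2} + 121\right)}{680 + f} = \frac{s + \left(36 + 121\right)}{680 + f} = \frac{s + 157}{680 + f} = \frac{157 + s}{680 + f}$)
$V{\left(582,464 \right)} - \sqrt{235694 + 48960} = \frac{157 + 464}{680 + 582} - \sqrt{235694 + 48960} = \frac{1}{1262} \cdot 621 - \sqrt{284654} = \frac{621}{1262} - \sqrt{284654}$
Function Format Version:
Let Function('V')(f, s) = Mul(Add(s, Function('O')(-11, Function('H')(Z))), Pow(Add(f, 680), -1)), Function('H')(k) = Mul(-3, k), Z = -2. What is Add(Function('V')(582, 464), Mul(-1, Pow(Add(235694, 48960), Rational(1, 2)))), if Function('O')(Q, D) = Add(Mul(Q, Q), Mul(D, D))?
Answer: Add(Rational(621, 1262), Mul(-1, Pow(284654, Rational(1, 2)))) ≈ -533.04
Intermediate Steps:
Function('O')(Q, D) = Add(Pow(D, 2), Pow(Q, 2)) (Function('O')(Q, D) = Add(Pow(Q, 2), Pow(D, 2)) = Add(Pow(D, 2), Pow(Q, 2)))
Function('V')(f, s) = Mul(Pow(Add(680, f), -1), Add(157, s)) (Function('V')(f, s) = Mul(Add(s, Add(Pow(Mul(-3, -2), 2), Pow(-11, 2))), Pow(Add(f, 680), -1)) = Mul(Add(s, Add(Pow(6, 2), 121)), Pow(Add(680, f), -1)) = Mul(Add(s, Add(36, 121)), Pow(Add(680, f), -1)) = Mul(Add(s, 157), Pow(Add(680, f), -1)) = Mul(Add(157, s), Pow(Add(680, f), -1)) = Mul(Pow(Add(680, f), -1), Add(157, s)))
Add(Function('V')(582, 464), Mul(-1, Pow(Add(235694, 48960), Rational(1, 2)))) = Add(Mul(Pow(Add(680, 582), -1), Add(157, 464)), Mul(-1, Pow(Add(235694, 48960), Rational(1, 2)))) = Add(Mul(Pow(1262, -1), 621), Mul(-1, Pow(284654, Rational(1, 2)))) = Add(Mul(Rational(1, 1262), 621), Mul(-1, Pow(284654, Rational(1, 2)))) = Add(Rational(621, 1262), Mul(-1, Pow(284654, Rational(1, 2))))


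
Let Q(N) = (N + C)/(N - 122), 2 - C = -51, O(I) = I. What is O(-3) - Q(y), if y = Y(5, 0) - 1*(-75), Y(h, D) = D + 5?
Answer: ⅙ ≈ 0.16667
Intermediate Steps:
Y(h, D) = 5 + D
C = 53 (C = 2 - 1*(-51) = 2 + 51 = 53)
y = 80 (y = (5 + 0) - 1*(-75) = 5 + 75 = 80)
Q(N) = (53 + N)/(-122 + N) (Q(N) = (N + 53)/(N - 122) = (53 + N)/(-122 + N))
O(-3) - Q(y) = -3 - (53 + 80)/(-122 + 80) = -3 - 133/(-42) = -3 - (-1)*133/42 = -3 - 1*(-19/6) = -3 + 19/6 = ⅙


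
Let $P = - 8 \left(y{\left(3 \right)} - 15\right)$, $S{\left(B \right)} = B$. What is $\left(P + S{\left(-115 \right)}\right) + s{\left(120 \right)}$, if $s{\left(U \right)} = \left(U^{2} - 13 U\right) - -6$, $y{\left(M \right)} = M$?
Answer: $12827$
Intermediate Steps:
$P = 96$ ($P = - 8 \left(3 - 15\right) = \left(-8\right) \left(-12\right) = 96$)
$s{\left(U \right)} = 6 + U^{2} - 13 U$ ($s{\left(U \right)} = \left(U^{2} - 13 U\right) + 6 = 6 + U^{2} - 13 U$)
$\left(P + S{\left(-115 \right)}\right) + s{\left(120 \right)} = \left(96 - 115\right) + \left(6 + 120^{2} - 1560\right) = -19 + \left(6 + 14400 - 1560\right) = -19 + 12846 = 12827$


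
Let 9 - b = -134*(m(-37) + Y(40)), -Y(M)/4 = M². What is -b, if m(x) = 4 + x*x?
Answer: 673609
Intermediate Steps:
Y(M) = -4*M²
m(x) = 4 + x²
b = -673609 (b = 9 - (-134)*((4 + (-37)²) - 4*40²) = 9 - (-134)*((4 + 1369) - 4*1600) = 9 - (-134)*(1373 - 6400) = 9 - (-134)*(-5027) = 9 - 1*673618 = 9 - 673618 = -673609)
-b = -1*(-673609) = 673609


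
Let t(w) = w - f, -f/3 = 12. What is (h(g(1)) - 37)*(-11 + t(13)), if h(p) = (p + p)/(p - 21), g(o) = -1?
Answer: -15428/11 ≈ -1402.5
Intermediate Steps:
f = -36 (f = -3*12 = -36)
h(p) = 2*p/(-21 + p) (h(p) = (2*p)/(-21 + p) = 2*p/(-21 + p))
t(w) = 36 + w (t(w) = w - 1*(-36) = w + 36 = 36 + w)
(h(g(1)) - 37)*(-11 + t(13)) = (2*(-1)/(-21 - 1) - 37)*(-11 + (36 + 13)) = (2*(-1)/(-22) - 37)*(-11 + 49) = (2*(-1)*(-1/22) - 37)*38 = (1/11 - 37)*38 = -406/11*38 = -15428/11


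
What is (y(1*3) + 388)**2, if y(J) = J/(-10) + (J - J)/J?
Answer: 15031129/100 ≈ 1.5031e+5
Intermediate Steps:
y(J) = -J/10 (y(J) = J*(-1/10) + 0/J = -J/10 + 0 = -J/10)
(y(1*3) + 388)**2 = (-3/10 + 388)**2 = (3877/10)**2 = 15031129/100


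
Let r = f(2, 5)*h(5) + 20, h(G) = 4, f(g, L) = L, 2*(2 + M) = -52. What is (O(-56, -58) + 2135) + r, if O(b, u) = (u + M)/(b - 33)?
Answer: 193661/89 ≈ 2176.0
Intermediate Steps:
M = -28 (M = -2 + (½)*(-52) = -2 - 26 = -28)
O(b, u) = (-28 + u)/(-33 + b) (O(b, u) = (u - 28)/(b - 33) = (-28 + u)/(-33 + b))
r = 40 (r = 5*4 + 20 = 20 + 20 = 40)
(O(-56, -58) + 2135) + r = ((-28 - 58)/(-33 - 56) + 2135) + 40 = (-86/(-89) + 2135) + 40 = (-1/89*(-86) + 2135) + 40 = (86/89 + 2135) + 40 = 190101/89 + 40 = 193661/89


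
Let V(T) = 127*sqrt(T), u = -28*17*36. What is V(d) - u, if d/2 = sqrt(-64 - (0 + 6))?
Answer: 17136 + 127*2**(3/4)*35**(1/4)*sqrt(I) ≈ 17503.0 + 367.35*I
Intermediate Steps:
u = -17136 (u = -476*36 = -17136)
d = 2*I*sqrt(70) (d = 2*sqrt(-64 - (0 + 6)) = 2*sqrt(-64 - 1*6) = 2*sqrt(-64 - 6) = 2*sqrt(-70) = 2*(I*sqrt(70)) = 2*I*sqrt(70) ≈ 16.733*I)
V(d) - u = 127*sqrt(2*I*sqrt(70)) - 1*(-17136) = 127*(2**(3/4)*35**(1/4)*sqrt(I)) + 17136 = 127*2**(3/4)*35**(1/4)*sqrt(I) + 17136 = 17136 + 127*2**(3/4)*35**(1/4)*sqrt(I)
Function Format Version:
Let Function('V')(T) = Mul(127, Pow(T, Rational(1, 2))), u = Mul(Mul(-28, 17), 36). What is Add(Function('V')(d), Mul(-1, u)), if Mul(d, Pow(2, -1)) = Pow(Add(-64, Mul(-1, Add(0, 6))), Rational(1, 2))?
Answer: Add(17136, Mul(127, Pow(2, Rational(3, 4)), Pow(35, Rational(1, 4)), Pow(I, Rational(1, 2)))) ≈ Add(17503., Mul(367.35, I))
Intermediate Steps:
u = -17136 (u = Mul(-476, 36) = -17136)
d = Mul(2, I, Pow(70, Rational(1, 2))) (d = Mul(2, Pow(Add(-64, Mul(-1, Add(0, 6))), Rational(1, 2))) = Mul(2, Pow(Add(-64, Mul(-1, 6)), Rational(1, 2))) = Mul(2, Pow(Add(-64, -6), Rational(1, 2))) = Mul(2, Pow(-70, Rational(1, 2))) = Mul(2, Mul(I, Pow(70, Rational(1, 2)))) = Mul(2, I, Pow(70, Rational(1, 2))) ≈ Mul(16.733, I))
Add(Function('V')(d), Mul(-1, u)) = Add(Mul(127, Pow(Mul(2, I, Pow(70, Rational(1, 2))), Rational(1, 2))), Mul(-1, -17136)) = Add(Mul(127, Mul(Pow(2, Rational(3, 4)), Pow(35, Rational(1, 4)), Pow(I, Rational(1, 2)))), 17136) = Add(Mul(127, Pow(2, Rational(3, 4)), Pow(35, Rational(1, 4)), Pow(I, Rational(1, 2))), 17136) = Add(17136, Mul(127, Pow(2, Rational(3, 4)), Pow(35, Rational(1, 4)), Pow(I, Rational(1, 2))))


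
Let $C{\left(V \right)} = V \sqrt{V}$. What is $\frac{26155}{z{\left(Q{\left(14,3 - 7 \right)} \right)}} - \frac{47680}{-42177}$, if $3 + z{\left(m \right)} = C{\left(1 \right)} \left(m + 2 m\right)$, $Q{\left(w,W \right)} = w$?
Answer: $\frac{368332985}{548301} \approx 671.77$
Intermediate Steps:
$C{\left(V \right)} = V^{\frac{3}{2}}$
$z{\left(m \right)} = -3 + 3 m$ ($z{\left(m \right)} = -3 + 1^{\frac{3}{2}} \left(m + 2 m\right) = -3 + 1 \cdot 3 m = -3 + 3 m$)
$\frac{26155}{z{\left(Q{\left(14,3 - 7 \right)} \right)}} - \frac{47680}{-42177} = \frac{26155}{-3 + 3 \cdot 14} - \frac{47680}{-42177} = \frac{26155}{-3 + 42} - - \frac{47680}{42177} = \frac{26155}{39} + \frac{47680}{42177} = \frac{368332985}{548301}$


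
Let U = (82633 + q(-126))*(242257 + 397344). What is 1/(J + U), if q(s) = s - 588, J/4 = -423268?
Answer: 1/52393781247 ≈ 1.9086e-11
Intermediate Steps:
J = -1693072 (J = 4*(-423268) = -1693072)
q(s) = -588 + s
U = 52395474319 (U = (82633 + (-588 - 126))*(242257 + 397344) = (82633 - 714)*639601 = 81919*639601 = 52395474319)
1/(J + U) = 1/(-1693072 + 52395474319) = 1/52393781247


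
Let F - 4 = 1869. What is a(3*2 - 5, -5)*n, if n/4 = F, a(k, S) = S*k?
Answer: -37460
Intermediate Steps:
F = 1873 (F = 4 + 1869 = 1873)
n = 7492 (n = 4*1873 = 7492)
a(3*2 - 5, -5)*n = -5*(3*2 - 5)*7492 = -5*(6 - 5)*7492 = -5*1*7492 = -5*7492 = -37460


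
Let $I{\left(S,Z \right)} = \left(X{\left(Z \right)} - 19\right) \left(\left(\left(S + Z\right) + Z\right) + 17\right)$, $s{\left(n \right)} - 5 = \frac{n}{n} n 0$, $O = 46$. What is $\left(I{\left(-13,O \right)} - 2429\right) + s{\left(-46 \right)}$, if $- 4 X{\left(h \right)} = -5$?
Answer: $-4128$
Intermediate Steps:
$X{\left(h \right)} = \frac{5}{4}$ ($X{\left(h \right)} = \left(- \frac{1}{4}\right) \left(-5\right) = \frac{5}{4}$)
$s{\left(n \right)} = 5$ ($s{\left(n \right)} = 5 + \frac{n}{n} n 0 = 5 + 1 n 0 = 5 + n 0 = 5 + 0 = 5$)
$I{\left(S,Z \right)} = - \frac{1207}{4} - \frac{71 Z}{2} - \frac{71 S}{4}$ ($I{\left(S,Z \right)} = \left(\frac{5}{4} - 19\right) \left(\left(\left(S + Z\right) + Z\right) + 17\right) = - \frac{71 \left(\left(S + 2 Z\right) + 17\right)}{4} = - \frac{71 \left(17 + S + 2 Z\right)}{4} = - \frac{1207}{4} - \frac{71 Z}{2} - \frac{71 S}{4}$)
$\left(I{\left(-13,O \right)} - 2429\right) + s{\left(-46 \right)} = \left(\left(- \frac{1207}{4} - 1633 - - \frac{923}{4}\right) - 2429\right) + 5 = \left(\left(- \frac{1207}{4} - 1633 + \frac{923}{4}\right) - 2429\right) + 5 = \left(-1704 - 2429\right) + 5 = -4133 + 5 = -4128$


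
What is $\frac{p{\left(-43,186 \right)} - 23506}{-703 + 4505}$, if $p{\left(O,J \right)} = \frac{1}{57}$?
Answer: $- \frac{1339841}{216714} \approx -6.1825$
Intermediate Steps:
$p{\left(O,J \right)} = \frac{1}{57}$
$\frac{p{\left(-43,186 \right)} - 23506}{-703 + 4505} = \frac{\frac{1}{57} - 23506}{-703 + 4505} = - \frac{1339841}{57 \cdot 3802} = \left(- \frac{1339841}{57}\right) \frac{1}{3802} = - \frac{1339841}{216714}$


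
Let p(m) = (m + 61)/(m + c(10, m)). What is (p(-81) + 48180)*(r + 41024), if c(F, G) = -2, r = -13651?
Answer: 109463532080/83 ≈ 1.3188e+9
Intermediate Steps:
p(m) = (61 + m)/(-2 + m) (p(m) = (m + 61)/(m - 2) = (61 + m)/(-2 + m))
(p(-81) + 48180)*(r + 41024) = ((61 - 81)/(-2 - 81) + 48180)*(-13651 + 41024) = (-20/(-83) + 48180)*27373 = (-1/83*(-20) + 48180)*27373 = (20/83 + 48180)*27373 = (3998960/83)*27373 = 109463532080/83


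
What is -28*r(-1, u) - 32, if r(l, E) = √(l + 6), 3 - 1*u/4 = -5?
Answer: -32 - 28*√5 ≈ -94.610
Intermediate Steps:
u = 32 (u = 12 - 4*(-5) = 12 + 20 = 32)
r(l, E) = √(6 + l)
-28*r(-1, u) - 32 = -28*√(6 - 1) - 32 = -28*√5 - 32 = -32 - 28*√5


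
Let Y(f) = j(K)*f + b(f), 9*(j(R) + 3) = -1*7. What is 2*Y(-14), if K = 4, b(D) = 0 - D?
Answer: 1204/9 ≈ 133.78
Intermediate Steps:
b(D) = -D
j(R) = -34/9 (j(R) = -3 + (-1*7)/9 = -3 + (⅑)*(-7) = -3 - 7/9 = -34/9)
Y(f) = -43*f/9 (Y(f) = -34*f/9 - f = -43*f/9)
2*Y(-14) = 2*(-43/9*(-14)) = 2*(602/9) = 1204/9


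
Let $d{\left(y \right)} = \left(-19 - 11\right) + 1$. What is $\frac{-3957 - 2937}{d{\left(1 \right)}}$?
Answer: $\frac{6894}{29} \approx 237.72$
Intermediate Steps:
$d{\left(y \right)} = -29$ ($d{\left(y \right)} = -30 + 1 = -29$)
$\frac{-3957 - 2937}{d{\left(1 \right)}} = \frac{-3957 - 2937}{-29} = \left(-3957 - 2937\right) \left(- \frac{1}{29}\right) = \left(-6894\right) \left(- \frac{1}{29}\right) = \frac{6894}{29}$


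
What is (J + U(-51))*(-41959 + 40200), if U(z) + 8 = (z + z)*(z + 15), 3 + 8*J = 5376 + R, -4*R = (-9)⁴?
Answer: -232502861/32 ≈ -7.2657e+6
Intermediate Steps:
R = -6561/4 (R = -¼*(-9)⁴ = -¼*6561 = -6561/4 ≈ -1640.3)
J = 14931/32 (J = -3/8 + (5376 - 6561/4)/8 = -3/8 + (⅛)*(14943/4) = -3/8 + 14943/32 = 14931/32 ≈ 466.59)
U(z) = -8 + 2*z*(15 + z) (U(z) = -8 + (z + z)*(z + 15) = -8 + (2*z)*(15 + z) = -8 + 2*z*(15 + z))
(J + U(-51))*(-41959 + 40200) = (14931/32 + (-8 + 2*(-51)² + 30*(-51)))*(-41959 + 40200) = (14931/32 + (-8 + 2*2601 - 1530))*(-1759) = (14931/32 + (-8 + 5202 - 1530))*(-1759) = (14931/32 + 3664)*(-1759) = (132179/32)*(-1759) = -232502861/32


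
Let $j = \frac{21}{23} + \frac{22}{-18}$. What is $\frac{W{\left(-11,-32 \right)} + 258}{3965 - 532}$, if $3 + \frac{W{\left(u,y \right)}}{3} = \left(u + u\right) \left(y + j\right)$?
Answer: $\frac{164317}{236877} \approx 0.69368$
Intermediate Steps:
$j = - \frac{64}{207}$ ($j = 21 \cdot \frac{1}{23} + 22 \left(- \frac{1}{18}\right) = \frac{21}{23} - \frac{11}{9} = - \frac{64}{207} \approx -0.30918$)
$W{\left(u,y \right)} = -9 + 6 u \left(- \frac{64}{207} + y\right)$ ($W{\left(u,y \right)} = -9 + 3 \left(u + u\right) \left(y - \frac{64}{207}\right) = -9 + 3 \cdot 2 u \left(- \frac{64}{207} + y\right) = -9 + 6 u \left(- \frac{64}{207} + y\right)$)
$\frac{W{\left(-11,-32 \right)} + 258}{3965 - 532} = \frac{\left(-9 - - \frac{1408}{69} + 6 \left(-11\right) \left(-32\right)\right) + 258}{3965 - 532} = \frac{\left(-9 + \frac{1408}{69} + 2112\right) + 258}{3433} = \left(\frac{146515}{69} + 258\right) \frac{1}{3433} = \frac{164317}{69} \cdot \frac{1}{3433} = \frac{164317}{236877}$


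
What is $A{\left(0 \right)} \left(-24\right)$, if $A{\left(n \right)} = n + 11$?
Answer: $-264$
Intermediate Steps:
$A{\left(n \right)} = 11 + n$
$A{\left(0 \right)} \left(-24\right) = \left(11 + 0\right) \left(-24\right) = 11 \left(-24\right) = -264$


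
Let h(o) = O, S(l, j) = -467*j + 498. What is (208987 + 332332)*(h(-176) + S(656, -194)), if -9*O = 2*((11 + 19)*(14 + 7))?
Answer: 49236210964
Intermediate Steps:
S(l, j) = 498 - 467*j
O = -140 (O = -2*(11 + 19)*(14 + 7)/9 = -2*30*21/9 = -2*630/9 = -⅑*1260 = -140)
h(o) = -140
(208987 + 332332)*(h(-176) + S(656, -194)) = (208987 + 332332)*(-140 + (498 - 467*(-194))) = 541319*(-140 + (498 + 90598)) = 541319*(-140 + 91096) = 541319*90956 = 49236210964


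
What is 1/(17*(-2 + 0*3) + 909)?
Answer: 1/875 ≈ 0.0011429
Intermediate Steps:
1/(17*(-2 + 0*3) + 909) = 1/(17*(-2 + 0) + 909) = 1/(17*(-2) + 909) = 1/(-34 + 909) = 1/875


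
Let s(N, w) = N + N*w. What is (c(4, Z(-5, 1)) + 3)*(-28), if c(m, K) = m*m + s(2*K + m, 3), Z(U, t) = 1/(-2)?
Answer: -868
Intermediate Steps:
Z(U, t) = -½ (Z(U, t) = 1*(-½) = -½)
c(m, K) = m² + 4*m + 8*K (c(m, K) = m*m + (2*K + m)*(1 + 3) = m² + (m + 2*K)*4 = m² + (4*m + 8*K) = m² + 4*m + 8*K)
(c(4, Z(-5, 1)) + 3)*(-28) = ((4² + 4*4 + 8*(-½)) + 3)*(-28) = ((16 + 16 - 4) + 3)*(-28) = (28 + 3)*(-28) = 31*(-28) = -868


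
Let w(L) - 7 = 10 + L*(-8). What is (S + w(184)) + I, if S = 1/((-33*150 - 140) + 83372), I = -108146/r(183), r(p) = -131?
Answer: -6455055307/10254942 ≈ -629.46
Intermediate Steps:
w(L) = 17 - 8*L (w(L) = 7 + (10 + L*(-8)) = 7 + (10 - 8*L) = 17 - 8*L)
I = 108146/131 (I = -108146/(-131) = -108146*(-1/131) = 108146/131 ≈ 825.54)
S = 1/78282 (S = 1/((-4950 - 140) + 83372) = 1/(-5090 + 83372) = 1/78282 ≈ 1.2774e-5)
(S + w(184)) + I = (1/78282 + (17 - 8*184)) + 108146/131 = (1/78282 + (17 - 1472)) + 108146/131 = (1/78282 - 1455) + 108146/131 = -113900309/78282 + 108146/131 = -6455055307/10254942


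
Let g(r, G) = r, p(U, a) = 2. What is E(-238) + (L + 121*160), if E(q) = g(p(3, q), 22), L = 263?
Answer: 19625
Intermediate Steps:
E(q) = 2
E(-238) + (L + 121*160) = 2 + (263 + 121*160) = 2 + (263 + 19360) = 2 + 19623 = 19625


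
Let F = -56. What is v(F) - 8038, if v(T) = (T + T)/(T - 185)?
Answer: -1937046/241 ≈ -8037.5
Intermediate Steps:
v(T) = 2*T/(-185 + T) (v(T) = (2*T)/(-185 + T) = 2*T/(-185 + T))
v(F) - 8038 = 2*(-56)/(-185 - 56) - 8038 = 2*(-56)/(-241) - 8038 = 2*(-56)*(-1/241) - 8038 = 112/241 - 8038 = -1937046/241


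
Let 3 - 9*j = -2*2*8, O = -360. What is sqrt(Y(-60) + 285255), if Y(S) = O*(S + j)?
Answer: sqrt(305455) ≈ 552.68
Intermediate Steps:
j = 35/9 (j = 1/3 - (-2*2)*8/9 = 1/3 - (-4)*8/9 = 1/3 - 1/9*(-32) = 1/3 + 32/9 = 35/9 ≈ 3.8889)
Y(S) = -1400 - 360*S (Y(S) = -360*(S + 35/9) = -360*(35/9 + S) = -1400 - 360*S)
sqrt(Y(-60) + 285255) = sqrt((-1400 - 360*(-60)) + 285255) = sqrt((-1400 + 21600) + 285255) = sqrt(20200 + 285255) = sqrt(305455)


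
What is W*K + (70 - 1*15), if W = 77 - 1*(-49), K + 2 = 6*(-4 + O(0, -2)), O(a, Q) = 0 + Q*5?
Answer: -10781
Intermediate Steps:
O(a, Q) = 5*Q (O(a, Q) = 0 + 5*Q = 5*Q)
K = -86 (K = -2 + 6*(-4 + 5*(-2)) = -2 + 6*(-4 - 10) = -2 + 6*(-14) = -2 - 84 = -86)
W = 126 (W = 77 + 49 = 126)
W*K + (70 - 1*15) = 126*(-86) + (70 - 1*15) = -10836 + (70 - 15) = -10836 + 55 = -10781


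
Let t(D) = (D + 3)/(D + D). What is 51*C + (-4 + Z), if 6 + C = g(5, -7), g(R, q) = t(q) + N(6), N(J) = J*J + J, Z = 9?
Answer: 12989/7 ≈ 1855.6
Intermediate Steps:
N(J) = J + J² (N(J) = J² + J = J + J²)
t(D) = (3 + D)/(2*D) (t(D) = (3 + D)/((2*D)) = (3 + D)*(1/(2*D)) = (3 + D)/(2*D))
g(R, q) = 42 + (3 + q)/(2*q) (g(R, q) = (3 + q)/(2*q) + 6*(1 + 6) = (3 + q)/(2*q) + 6*7 = (3 + q)/(2*q) + 42 = 42 + (3 + q)/(2*q))
C = 254/7 (C = -6 + (½)*(3 + 85*(-7))/(-7) = -6 + (½)*(-⅐)*(3 - 595) = -6 + (½)*(-⅐)*(-592) = -6 + 296/7 = 254/7 ≈ 36.286)
51*C + (-4 + Z) = 51*(254/7) + (-4 + 9) = 12954/7 + 5 = 12989/7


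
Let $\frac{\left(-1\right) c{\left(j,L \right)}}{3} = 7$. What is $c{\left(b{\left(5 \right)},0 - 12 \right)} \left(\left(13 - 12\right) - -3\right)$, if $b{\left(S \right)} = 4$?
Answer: $-84$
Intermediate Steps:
$c{\left(j,L \right)} = -21$ ($c{\left(j,L \right)} = \left(-3\right) 7 = -21$)
$c{\left(b{\left(5 \right)},0 - 12 \right)} \left(\left(13 - 12\right) - -3\right) = - 21 \left(\left(13 - 12\right) - -3\right) = - 21 \left(\left(13 - 12\right) + \left(-18 + 21\right)\right) = - 21 \left(1 + 3\right) = \left(-21\right) 4 = -84$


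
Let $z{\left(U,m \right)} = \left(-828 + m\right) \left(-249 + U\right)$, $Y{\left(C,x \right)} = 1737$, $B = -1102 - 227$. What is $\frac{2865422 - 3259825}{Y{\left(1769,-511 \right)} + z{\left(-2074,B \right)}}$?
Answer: $- \frac{394403}{5012448} \approx -0.078685$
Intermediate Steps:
$B = -1329$ ($B = -1102 - 227 = -1329$)
$\frac{2865422 - 3259825}{Y{\left(1769,-511 \right)} + z{\left(-2074,B \right)}} = \frac{2865422 - 3259825}{1737 - -5010711} = - \frac{394403}{1737 + \left(206172 + 1717272 + 330921 + 2756346\right)} = - \frac{394403}{1737 + 5010711} = - \frac{394403}{5012448}$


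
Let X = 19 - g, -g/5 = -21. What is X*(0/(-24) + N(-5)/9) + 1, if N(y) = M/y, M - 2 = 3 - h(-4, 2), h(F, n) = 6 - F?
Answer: -77/9 ≈ -8.5556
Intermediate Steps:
g = 105 (g = -5*(-21) = 105)
M = -5 (M = 2 + (3 - (6 - 1*(-4))) = 2 + (3 - (6 + 4)) = 2 + (3 - 1*10) = 2 + (3 - 10) = 2 - 7 = -5)
X = -86 (X = 19 - 1*105 = 19 - 105 = -86)
N(y) = -5/y
X*(0/(-24) + N(-5)/9) + 1 = -86*(0/(-24) - 5/(-5)/9) + 1 = -86*(0*(-1/24) - 5*(-1/5)*(1/9)) + 1 = -86*(0 + 1*(1/9)) + 1 = -86*(0 + 1/9) + 1 = -86*1/9 + 1 = -86/9 + 1 = -77/9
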